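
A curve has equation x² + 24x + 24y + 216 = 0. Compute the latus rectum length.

24

Only x is squared. Complete the square in x: (x + 12)² = -24(y + 3).
Vertex (-12, -3); 4p = -24 so p = -6. Opens down.
Latus rectum length = |4p| = 24.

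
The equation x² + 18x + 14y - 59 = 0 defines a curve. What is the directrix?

Only x is squared. Complete the square in x: (x + 9)² = -14(y - 10).
Vertex (-9, 10); 4p = -14 so p = -7/2. Opens down.
Directrix is the horizontal line y = k − p = 10 − (-7/2) = 27/2.

y = 27/2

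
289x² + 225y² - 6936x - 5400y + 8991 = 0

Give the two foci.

(12, 4) and (12, 20)

Group the x- and y-terms: 289(x² - 24x) + 225(y² - 24y) = -8991
Complete the square: 289(x - 12)² + 225(y - 12)² = -8991 + 41616 + 32400 = 65025
Divide through by 65025 to get (x - 12)²/225 + (y - 12)²/289 = 1.
Ellipse, center (12, 12), major axis vertical; a² = 289, b² = 225.
c² = a² - b² = 289 - 225 = 64, so c = 8.
Foci lie on the vertical axis through the center: (h, k ± c).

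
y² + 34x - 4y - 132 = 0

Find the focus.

(-9/2, 2)

Only y is squared. Complete the square in y: (y - 2)² = -34(x - 4).
Vertex (4, 2); 4p = -34 so p = -17/2. Opens left.
Focus is p units from the vertex along the axis: (h + p, k).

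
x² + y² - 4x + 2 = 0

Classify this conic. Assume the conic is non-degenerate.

No xy term. Coefficients of x² and y² are A = 1, C = 1.
A = C (same sign) ⇒ circle.

circle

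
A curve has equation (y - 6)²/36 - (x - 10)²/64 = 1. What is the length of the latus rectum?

Center (10, 6). The positive term is the y-term, so the transverse axis is vertical; a² = 36, b² = 64.
Latus rectum length = 2b²/a = 2·64/6 = 64/3.

64/3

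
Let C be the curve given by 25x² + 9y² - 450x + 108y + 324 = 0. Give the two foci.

(9, -18) and (9, 6)

Rearranging, 25(x² - 18x) + 9(y² + 12y) = -324.
Completing the square gives 25(x - 9)² + 9(y + 6)² = -324 + 2025 + 324 = 2025.
Divide through by 2025 to get (x - 9)²/81 + (y + 6)²/225 = 1.
Ellipse, center (9, -6), major axis vertical; a² = 225, b² = 81.
c² = a² - b² = 225 - 81 = 144, so c = 12.
Foci lie on the vertical axis through the center: (h, k ± c).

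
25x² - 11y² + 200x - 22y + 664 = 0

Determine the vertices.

(-4, -6) and (-4, 4)

Collect terms: 25(x² + 8x) -11(y² + 2y) = -664
Complete the square in x and y: 25(x + 4)² -11(y + 1)² = -664 + 400 - 11 = -275
Dividing both sides by -275: (y + 1)²/25 - (x + 4)²/11 = 1
Hyperbola, center (-4, -1), transverse axis vertical; a² = 25, b² = 11.
a = 5. Vertices at (h, k ± a).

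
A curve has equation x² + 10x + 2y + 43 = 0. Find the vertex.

Only x is squared. Complete the square in x: (x + 5)² = -2(y + 9).
Vertex (-5, -9); 4p = -2 so p = -1/2. Opens down.

(-5, -9)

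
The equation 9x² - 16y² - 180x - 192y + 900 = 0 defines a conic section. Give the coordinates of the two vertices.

(10, -12) and (10, 0)

Group: 9(x² - 20x) -16(y² + 12y) = -900
Complete the square: 9(x - 10)² -16(y + 6)² = -900 + 900 - 576 = -576
Dividing both sides by -576: (y + 6)²/36 - (x - 10)²/64 = 1
Hyperbola, center (10, -6), transverse axis vertical; a² = 36, b² = 64.
a = 6. Vertices at (h, k ± a).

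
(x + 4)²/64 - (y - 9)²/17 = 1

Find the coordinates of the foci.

(-13, 9) and (5, 9)

Center (-4, 9). The positive term is the x-term, so the transverse axis is horizontal; a² = 64, b² = 17.
c² = a² + b² = 64 + 17 = 81, so c = 9.
Foci lie on the horizontal axis through the center: (h ± c, k).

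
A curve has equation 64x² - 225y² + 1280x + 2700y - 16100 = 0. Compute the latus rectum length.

128/15

Group the x- and y-terms: 64(x² + 20x) -225(y² - 12y) = 16100
Complete the square: 64(x + 10)² -225(y - 6)² = 16100 + 6400 - 8100 = 14400
Dividing both sides by 14400: (x + 10)²/225 - (y - 6)²/64 = 1
Hyperbola, center (-10, 6), transverse axis horizontal; a² = 225, b² = 64.
Latus rectum length = 2b²/a = 2·64/15 = 128/15.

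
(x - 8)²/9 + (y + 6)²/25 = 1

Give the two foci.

(8, -10) and (8, -2)

Center (8, -6). The larger denominator 25 sits under the y-term, so the major axis is vertical; a² = 25, b² = 9.
c² = a² - b² = 25 - 9 = 16, so c = 4.
Foci lie on the vertical axis through the center: (h, k ± c).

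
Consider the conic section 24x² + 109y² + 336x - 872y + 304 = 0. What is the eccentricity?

Collect terms: 24(x² + 14x) + 109(y² - 8y) = -304
24(x + 7)² + 109(y - 4)² = -304 + 1176 + 1744 = 2616
Divide through by 2616 to get (x + 7)²/109 + (y - 4)²/24 = 1.
Ellipse, center (-7, 4), major axis horizontal; a² = 109, b² = 24.
c² = a² - b² = 85, so c = √85.
e = c/a = √85/√109 = √9265/109.

e = √9265/109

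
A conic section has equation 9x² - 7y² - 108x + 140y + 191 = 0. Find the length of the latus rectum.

9(x² - 12x) -7(y² - 20y) = -191
Complete the square: 9(x - 6)² -7(y - 10)² = -191 + 324 - 700 = -567
Divide by -567: (y - 10)²/81 - (x - 6)²/63 = 1
Hyperbola, center (6, 10), transverse axis vertical; a² = 81, b² = 63.
Latus rectum length = 2b²/a = 2·63/9 = 14.

14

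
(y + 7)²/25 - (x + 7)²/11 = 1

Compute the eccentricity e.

e = 6/5

Center (-7, -7). The positive term is the y-term, so the transverse axis is vertical; a² = 25, b² = 11.
c² = a² + b² = 36, so c = 6.
e = c/a = 6/5.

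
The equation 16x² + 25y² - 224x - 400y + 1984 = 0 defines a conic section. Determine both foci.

(4, 8) and (10, 8)

Group the x- and y-terms: 16(x² - 14x) + 25(y² - 16y) = -1984
Completing the square gives 16(x - 7)² + 25(y - 8)² = -1984 + 784 + 1600 = 400.
Divide through by 400 to get (x - 7)²/25 + (y - 8)²/16 = 1.
Ellipse, center (7, 8), major axis horizontal; a² = 25, b² = 16.
c² = a² - b² = 25 - 16 = 9, so c = 3.
Foci lie on the horizontal axis through the center: (h ± c, k).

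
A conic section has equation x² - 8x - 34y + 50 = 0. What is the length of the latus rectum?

Only x is squared. Complete the square in x: (x - 4)² = 34(y - 1).
Vertex (4, 1); 4p = 34 so p = 17/2. Opens up.
Latus rectum length = |4p| = 34.

34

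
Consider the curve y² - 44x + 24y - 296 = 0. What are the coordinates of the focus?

(1, -12)

Only y is squared. Complete the square in y: (y + 12)² = 44(x + 10).
Vertex (-10, -12); 4p = 44 so p = 11. Opens right.
Focus is p units from the vertex along the axis: (h + p, k).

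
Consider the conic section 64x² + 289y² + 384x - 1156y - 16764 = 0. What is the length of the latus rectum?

128/17

64(x² + 6x) + 289(y² - 4y) = 16764
Complete the square in x and y: 64(x + 3)² + 289(y - 2)² = 16764 + 576 + 1156 = 18496
Divide through by 18496 to get (x + 3)²/289 + (y - 2)²/64 = 1.
Ellipse, center (-3, 2), major axis horizontal; a² = 289, b² = 64.
Latus rectum length = 2b²/a = 2·64/17 = 128/17.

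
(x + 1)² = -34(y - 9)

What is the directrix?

Vertex (-1, 9); 4p = -34 so p = -17/2. Opens down.
Directrix is the horizontal line y = k − p = 9 − (-17/2) = 35/2.

y = 35/2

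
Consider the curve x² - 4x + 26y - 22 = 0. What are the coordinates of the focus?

(2, -11/2)

Only x is squared. Complete the square in x: (x - 2)² = -26(y - 1).
Vertex (2, 1); 4p = -26 so p = -13/2. Opens down.
Focus is p units from the vertex along the axis: (h, k + p).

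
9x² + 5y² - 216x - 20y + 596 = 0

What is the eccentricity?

e = 2/3

Rearranging, 9(x² - 24x) + 5(y² - 4y) = -596.
Completing the square gives 9(x - 12)² + 5(y - 2)² = -596 + 1296 + 20 = 720.
Divide by 720: (x - 12)²/80 + (y - 2)²/144 = 1
Ellipse, center (12, 2), major axis vertical; a² = 144, b² = 80.
c² = a² - b² = 64, so c = 8.
e = c/a = 8/12 = 2/3.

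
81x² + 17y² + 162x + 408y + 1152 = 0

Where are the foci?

(-1, -20) and (-1, -4)

Rearranging, 81(x² + 2x) + 17(y² + 24y) = -1152.
81(x + 1)² + 17(y + 12)² = -1152 + 81 + 2448 = 1377
Divide by 1377: (x + 1)²/17 + (y + 12)²/81 = 1
Ellipse, center (-1, -12), major axis vertical; a² = 81, b² = 17.
c² = a² - b² = 81 - 17 = 64, so c = 8.
Foci lie on the vertical axis through the center: (h, k ± c).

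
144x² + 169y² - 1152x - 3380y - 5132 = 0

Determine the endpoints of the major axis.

(-9, 10) and (17, 10)

144(x² - 8x) + 169(y² - 20y) = 5132
Complete the square: 144(x - 4)² + 169(y - 10)² = 5132 + 2304 + 16900 = 24336
Divide through by 24336 to get (x - 4)²/169 + (y - 10)²/144 = 1.
Ellipse, center (4, 10), major axis horizontal; a² = 169, b² = 144.
a = 13. Vertices at (h ± a, k).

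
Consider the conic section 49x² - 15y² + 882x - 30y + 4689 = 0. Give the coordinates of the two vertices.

Group the x- and y-terms: 49(x² + 18x) -15(y² + 2y) = -4689
49(x + 9)² -15(y + 1)² = -4689 + 3969 - 15 = -735
Divide by -735: (y + 1)²/49 - (x + 9)²/15 = 1
Hyperbola, center (-9, -1), transverse axis vertical; a² = 49, b² = 15.
a = 7. Vertices at (h, k ± a).

(-9, -8) and (-9, 6)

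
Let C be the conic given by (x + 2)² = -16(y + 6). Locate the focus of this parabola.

Vertex (-2, -6); 4p = -16 so p = -4. Opens down.
Focus is p units from the vertex along the axis: (h, k + p).

(-2, -10)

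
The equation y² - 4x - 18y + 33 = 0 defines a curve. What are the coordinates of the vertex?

Only y is squared. Complete the square in y: (y - 9)² = 4(x + 12).
Vertex (-12, 9); 4p = 4 so p = 1. Opens right.

(-12, 9)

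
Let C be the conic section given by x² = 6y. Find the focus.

(0, 3/2)

Vertex (0, 0); 4p = 6 so p = 3/2. Opens up.
Focus is p units from the vertex along the axis: (h, k + p).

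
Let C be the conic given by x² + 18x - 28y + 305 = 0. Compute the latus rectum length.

28

Only x is squared. Complete the square in x: (x + 9)² = 28(y - 8).
Vertex (-9, 8); 4p = 28 so p = 7. Opens up.
Latus rectum length = |4p| = 28.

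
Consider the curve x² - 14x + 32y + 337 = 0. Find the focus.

(7, -17)

Only x is squared. Complete the square in x: (x - 7)² = -32(y + 9).
Vertex (7, -9); 4p = -32 so p = -8. Opens down.
Focus is p units from the vertex along the axis: (h, k + p).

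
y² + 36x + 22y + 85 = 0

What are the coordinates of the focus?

Only y is squared. Complete the square in y: (y + 11)² = -36(x - 1).
Vertex (1, -11); 4p = -36 so p = -9. Opens left.
Focus is p units from the vertex along the axis: (h + p, k).

(-8, -11)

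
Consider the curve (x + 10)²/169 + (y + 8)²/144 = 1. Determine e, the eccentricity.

Center (-10, -8). The larger denominator 169 sits under the x-term, so the major axis is horizontal; a² = 169, b² = 144.
c² = a² - b² = 25, so c = 5.
e = c/a = 5/13.

e = 5/13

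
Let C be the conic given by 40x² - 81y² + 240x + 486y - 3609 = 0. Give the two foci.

(-14, 3) and (8, 3)

Group: 40(x² + 6x) -81(y² - 6y) = 3609
Complete the square in x and y: 40(x + 3)² -81(y - 3)² = 3609 + 360 - 729 = 3240
Divide through by 3240 to get (x + 3)²/81 - (y - 3)²/40 = 1.
Hyperbola, center (-3, 3), transverse axis horizontal; a² = 81, b² = 40.
c² = a² + b² = 81 + 40 = 121, so c = 11.
Foci lie on the horizontal axis through the center: (h ± c, k).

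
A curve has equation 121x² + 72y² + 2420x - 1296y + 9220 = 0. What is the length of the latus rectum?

Collect terms: 121(x² + 20x) + 72(y² - 18y) = -9220
Complete the square in x and y: 121(x + 10)² + 72(y - 9)² = -9220 + 12100 + 5832 = 8712
Divide by 8712: (x + 10)²/72 + (y - 9)²/121 = 1
Ellipse, center (-10, 9), major axis vertical; a² = 121, b² = 72.
Latus rectum length = 2b²/a = 2·72/11 = 144/11.

144/11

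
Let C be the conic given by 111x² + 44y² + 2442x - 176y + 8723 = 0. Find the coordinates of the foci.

Group: 111(x² + 22x) + 44(y² - 4y) = -8723
Complete the square: 111(x + 11)² + 44(y - 2)² = -8723 + 13431 + 176 = 4884
Dividing both sides by 4884: (x + 11)²/44 + (y - 2)²/111 = 1
Ellipse, center (-11, 2), major axis vertical; a² = 111, b² = 44.
c² = a² - b² = 111 - 44 = 67, so c = √67.
Foci lie on the vertical axis through the center: (h, k ± c).

(-11, 2 - √67) and (-11, 2 + √67)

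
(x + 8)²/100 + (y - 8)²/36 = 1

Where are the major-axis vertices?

Center (-8, 8). The larger denominator 100 sits under the x-term, so the major axis is horizontal; a² = 100, b² = 36.
a = 10. Vertices at (h ± a, k).

(-18, 8) and (2, 8)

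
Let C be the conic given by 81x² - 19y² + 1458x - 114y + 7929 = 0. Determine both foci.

Rearranging, 81(x² + 18x) -19(y² + 6y) = -7929.
Completing the square gives 81(x + 9)² -19(y + 3)² = -7929 + 6561 - 171 = -1539.
Divide through by -1539 to get (y + 3)²/81 - (x + 9)²/19 = 1.
Hyperbola, center (-9, -3), transverse axis vertical; a² = 81, b² = 19.
c² = a² + b² = 81 + 19 = 100, so c = 10.
Foci lie on the vertical axis through the center: (h, k ± c).

(-9, -13) and (-9, 7)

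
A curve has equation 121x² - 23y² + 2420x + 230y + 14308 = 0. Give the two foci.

Group: 121(x² + 20x) -23(y² - 10y) = -14308
Complete the square: 121(x + 10)² -23(y - 5)² = -14308 + 12100 - 575 = -2783
Dividing both sides by -2783: (y - 5)²/121 - (x + 10)²/23 = 1
Hyperbola, center (-10, 5), transverse axis vertical; a² = 121, b² = 23.
c² = a² + b² = 121 + 23 = 144, so c = 12.
Foci lie on the vertical axis through the center: (h, k ± c).

(-10, -7) and (-10, 17)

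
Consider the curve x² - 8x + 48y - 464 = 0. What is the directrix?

y = 22

Only x is squared. Complete the square in x: (x - 4)² = -48(y - 10).
Vertex (4, 10); 4p = -48 so p = -12. Opens down.
Directrix is the horizontal line y = k − p = 10 − (-12) = 22.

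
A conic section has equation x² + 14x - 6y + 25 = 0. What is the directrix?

y = -11/2

Only x is squared. Complete the square in x: (x + 7)² = 6(y + 4).
Vertex (-7, -4); 4p = 6 so p = 3/2. Opens up.
Directrix is the horizontal line y = k − p = -4 − (3/2) = -11/2.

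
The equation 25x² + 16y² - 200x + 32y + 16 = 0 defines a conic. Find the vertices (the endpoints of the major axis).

(4, -6) and (4, 4)

Group: 25(x² - 8x) + 16(y² + 2y) = -16
Complete the square in x and y: 25(x - 4)² + 16(y + 1)² = -16 + 400 + 16 = 400
Divide through by 400 to get (x - 4)²/16 + (y + 1)²/25 = 1.
Ellipse, center (4, -1), major axis vertical; a² = 25, b² = 16.
a = 5. Vertices at (h, k ± a).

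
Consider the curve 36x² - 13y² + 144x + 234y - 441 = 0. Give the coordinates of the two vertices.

(-2, 3) and (-2, 15)

Rearranging, 36(x² + 4x) -13(y² - 18y) = 441.
Completing the square gives 36(x + 2)² -13(y - 9)² = 441 + 144 - 1053 = -468.
Divide through by -468 to get (y - 9)²/36 - (x + 2)²/13 = 1.
Hyperbola, center (-2, 9), transverse axis vertical; a² = 36, b² = 13.
a = 6. Vertices at (h, k ± a).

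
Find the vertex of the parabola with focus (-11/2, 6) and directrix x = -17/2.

(-7, 6)

The vertex is the midpoint between the focus and the directrix along the axis of symmetry.
Axis is horizontal (directrix is vertical). Vertex x-coordinate = (-11/2 + (-17/2))/2 = -7; y-coordinate = 6.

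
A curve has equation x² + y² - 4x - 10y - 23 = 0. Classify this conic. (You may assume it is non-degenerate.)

circle

No xy term. Coefficients of x² and y² are A = 1, C = 1.
A = C (same sign) ⇒ circle.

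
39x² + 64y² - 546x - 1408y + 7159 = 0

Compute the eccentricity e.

Group the x- and y-terms: 39(x² - 14x) + 64(y² - 22y) = -7159
Completing the square gives 39(x - 7)² + 64(y - 11)² = -7159 + 1911 + 7744 = 2496.
Divide by 2496: (x - 7)²/64 + (y - 11)²/39 = 1
Ellipse, center (7, 11), major axis horizontal; a² = 64, b² = 39.
c² = a² - b² = 25, so c = 5.
e = c/a = 5/8.

e = 5/8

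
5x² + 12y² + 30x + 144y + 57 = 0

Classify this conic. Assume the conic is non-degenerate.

ellipse

No xy term. Coefficients of x² and y² are A = 5, C = 12.
A and C have the same sign but A ≠ C ⇒ ellipse.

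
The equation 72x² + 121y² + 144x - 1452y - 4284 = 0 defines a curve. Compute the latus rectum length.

144/11

Rearranging, 72(x² + 2x) + 121(y² - 12y) = 4284.
72(x + 1)² + 121(y - 6)² = 4284 + 72 + 4356 = 8712
Divide by 8712: (x + 1)²/121 + (y - 6)²/72 = 1
Ellipse, center (-1, 6), major axis horizontal; a² = 121, b² = 72.
Latus rectum length = 2b²/a = 2·72/11 = 144/11.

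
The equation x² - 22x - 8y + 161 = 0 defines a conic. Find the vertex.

Only x is squared. Complete the square in x: (x - 11)² = 8(y - 5).
Vertex (11, 5); 4p = 8 so p = 2. Opens up.

(11, 5)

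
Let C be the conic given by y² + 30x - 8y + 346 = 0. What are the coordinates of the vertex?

(-11, 4)

Only y is squared. Complete the square in y: (y - 4)² = -30(x + 11).
Vertex (-11, 4); 4p = -30 so p = -15/2. Opens left.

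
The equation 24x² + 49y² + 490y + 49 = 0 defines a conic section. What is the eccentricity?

e = 5/7

Rearranging, 24x² + 49(y² + 10y) = -49.
Completing the square gives 24x² + 49(y + 5)² = -49 + 0 + 1225 = 1176.
Divide through by 1176 to get x²/49 + (y + 5)²/24 = 1.
Ellipse, center (0, -5), major axis horizontal; a² = 49, b² = 24.
c² = a² - b² = 25, so c = 5.
e = c/a = 5/7.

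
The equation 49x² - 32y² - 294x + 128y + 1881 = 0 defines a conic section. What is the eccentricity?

Collect terms: 49(x² - 6x) -32(y² - 4y) = -1881
Completing the square gives 49(x - 3)² -32(y - 2)² = -1881 + 441 - 128 = -1568.
Divide by -1568: (y - 2)²/49 - (x - 3)²/32 = 1
Hyperbola, center (3, 2), transverse axis vertical; a² = 49, b² = 32.
c² = a² + b² = 81, so c = 9.
e = c/a = 9/7.

e = 9/7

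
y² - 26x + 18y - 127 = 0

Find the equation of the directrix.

x = -29/2

Only y is squared. Complete the square in y: (y + 9)² = 26(x + 8).
Vertex (-8, -9); 4p = 26 so p = 13/2. Opens right.
Directrix is the vertical line x = h − p = -8 − (13/2) = -29/2.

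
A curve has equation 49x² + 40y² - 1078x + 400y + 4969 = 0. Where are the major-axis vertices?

(11, -12) and (11, 2)

Group the x- and y-terms: 49(x² - 22x) + 40(y² + 10y) = -4969
Completing the square gives 49(x - 11)² + 40(y + 5)² = -4969 + 5929 + 1000 = 1960.
Divide by 1960: (x - 11)²/40 + (y + 5)²/49 = 1
Ellipse, center (11, -5), major axis vertical; a² = 49, b² = 40.
a = 7. Vertices at (h, k ± a).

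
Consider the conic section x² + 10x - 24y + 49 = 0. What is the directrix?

y = -5

Only x is squared. Complete the square in x: (x + 5)² = 24(y - 1).
Vertex (-5, 1); 4p = 24 so p = 6. Opens up.
Directrix is the horizontal line y = k − p = 1 − (6) = -5.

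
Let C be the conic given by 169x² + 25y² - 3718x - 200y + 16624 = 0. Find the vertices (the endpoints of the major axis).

(11, -9) and (11, 17)

Collect terms: 169(x² - 22x) + 25(y² - 8y) = -16624
Complete the square: 169(x - 11)² + 25(y - 4)² = -16624 + 20449 + 400 = 4225
Dividing both sides by 4225: (x - 11)²/25 + (y - 4)²/169 = 1
Ellipse, center (11, 4), major axis vertical; a² = 169, b² = 25.
a = 13. Vertices at (h, k ± a).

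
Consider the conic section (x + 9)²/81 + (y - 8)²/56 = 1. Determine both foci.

Center (-9, 8). The larger denominator 81 sits under the x-term, so the major axis is horizontal; a² = 81, b² = 56.
c² = a² - b² = 81 - 56 = 25, so c = 5.
Foci lie on the horizontal axis through the center: (h ± c, k).

(-14, 8) and (-4, 8)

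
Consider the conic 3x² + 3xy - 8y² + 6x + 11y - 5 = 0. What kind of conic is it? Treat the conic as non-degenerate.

hyperbola

A = 3, B = 3, C = -8.
Discriminant B² − 4AC = 3² − 4·3·(-8) = 105.
B² − 4AC > 0 ⇒ hyperbola.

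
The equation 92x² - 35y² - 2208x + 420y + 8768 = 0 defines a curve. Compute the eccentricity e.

e = √4445/35

Group: 92(x² - 24x) -35(y² - 12y) = -8768
92(x - 12)² -35(y - 6)² = -8768 + 13248 - 1260 = 3220
Dividing both sides by 3220: (x - 12)²/35 - (y - 6)²/92 = 1
Hyperbola, center (12, 6), transverse axis horizontal; a² = 35, b² = 92.
c² = a² + b² = 127, so c = √127.
e = c/a = √127/√35 = √4445/35.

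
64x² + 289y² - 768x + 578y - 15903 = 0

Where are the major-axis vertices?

(-11, -1) and (23, -1)

Collect terms: 64(x² - 12x) + 289(y² + 2y) = 15903
Complete the square in x and y: 64(x - 6)² + 289(y + 1)² = 15903 + 2304 + 289 = 18496
Divide by 18496: (x - 6)²/289 + (y + 1)²/64 = 1
Ellipse, center (6, -1), major axis horizontal; a² = 289, b² = 64.
a = 17. Vertices at (h ± a, k).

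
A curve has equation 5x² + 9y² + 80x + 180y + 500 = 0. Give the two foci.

Rearranging, 5(x² + 16x) + 9(y² + 20y) = -500.
Complete the square in x and y: 5(x + 8)² + 9(y + 10)² = -500 + 320 + 900 = 720
Divide through by 720 to get (x + 8)²/144 + (y + 10)²/80 = 1.
Ellipse, center (-8, -10), major axis horizontal; a² = 144, b² = 80.
c² = a² - b² = 144 - 80 = 64, so c = 8.
Foci lie on the horizontal axis through the center: (h ± c, k).

(-16, -10) and (0, -10)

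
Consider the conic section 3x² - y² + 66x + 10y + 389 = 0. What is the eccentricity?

Rearranging, 3(x² + 22x) -(y² - 10y) = -389.
3(x + 11)² -(y - 5)² = -389 + 363 - 25 = -51
Dividing both sides by -51: (y - 5)²/51 - (x + 11)²/17 = 1
Hyperbola, center (-11, 5), transverse axis vertical; a² = 51, b² = 17.
c² = a² + b² = 68, so c = 2√17.
e = c/a = 2√17/√51 = 2√3/3.

e = 2√3/3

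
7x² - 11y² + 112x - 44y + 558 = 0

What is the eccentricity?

Collect terms: 7(x² + 16x) -11(y² + 4y) = -558
Complete the square in x and y: 7(x + 8)² -11(y + 2)² = -558 + 448 - 44 = -154
Divide by -154: (y + 2)²/14 - (x + 8)²/22 = 1
Hyperbola, center (-8, -2), transverse axis vertical; a² = 14, b² = 22.
c² = a² + b² = 36, so c = 6.
e = c/a = 6/√14 = 3√14/7.

e = 3√14/7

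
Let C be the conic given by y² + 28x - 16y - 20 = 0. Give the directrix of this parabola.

x = 10

Only y is squared. Complete the square in y: (y - 8)² = -28(x - 3).
Vertex (3, 8); 4p = -28 so p = -7. Opens left.
Directrix is the vertical line x = h − p = 3 − (-7) = 10.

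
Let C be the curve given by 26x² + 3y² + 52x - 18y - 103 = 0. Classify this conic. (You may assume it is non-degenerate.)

No xy term. Coefficients of x² and y² are A = 26, C = 3.
A and C have the same sign but A ≠ C ⇒ ellipse.

ellipse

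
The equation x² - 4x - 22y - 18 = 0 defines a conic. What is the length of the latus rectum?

22

Only x is squared. Complete the square in x: (x - 2)² = 22(y + 1).
Vertex (2, -1); 4p = 22 so p = 11/2. Opens up.
Latus rectum length = |4p| = 22.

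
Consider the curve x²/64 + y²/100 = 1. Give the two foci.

Center (0, 0). The larger denominator 100 sits under the y-term, so the major axis is vertical; a² = 100, b² = 64.
c² = a² - b² = 100 - 64 = 36, so c = 6.
Foci lie on the vertical axis through the center: (h, k ± c).

(0, -6) and (0, 6)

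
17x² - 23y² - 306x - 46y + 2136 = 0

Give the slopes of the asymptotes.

Collect terms: 17(x² - 18x) -23(y² + 2y) = -2136
Completing the square gives 17(x - 9)² -23(y + 1)² = -2136 + 1377 - 23 = -782.
Divide by -782: (y + 1)²/34 - (x - 9)²/46 = 1
Hyperbola, center (9, -1), transverse axis vertical; a² = 34, b² = 46.
For a vertical hyperbola the asymptotes have slope ±a/b.
Here that is ±√34/√46 = ±√391/23.

√391/23 and -√391/23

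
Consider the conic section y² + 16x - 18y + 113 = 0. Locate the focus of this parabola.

(-6, 9)

Only y is squared. Complete the square in y: (y - 9)² = -16(x + 2).
Vertex (-2, 9); 4p = -16 so p = -4. Opens left.
Focus is p units from the vertex along the axis: (h + p, k).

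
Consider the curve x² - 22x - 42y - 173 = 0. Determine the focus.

Only x is squared. Complete the square in x: (x - 11)² = 42(y + 7).
Vertex (11, -7); 4p = 42 so p = 21/2. Opens up.
Focus is p units from the vertex along the axis: (h, k + p).

(11, 7/2)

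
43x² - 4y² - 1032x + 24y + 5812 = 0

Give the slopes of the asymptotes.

√43/2 and -√43/2

43(x² - 24x) -4(y² - 6y) = -5812
Completing the square gives 43(x - 12)² -4(y - 3)² = -5812 + 6192 - 36 = 344.
Divide through by 344 to get (x - 12)²/8 - (y - 3)²/86 = 1.
Hyperbola, center (12, 3), transverse axis horizontal; a² = 8, b² = 86.
For a horizontal hyperbola the asymptotes have slope ±b/a.
Here that is ±√86/2√2 = ±√43/2.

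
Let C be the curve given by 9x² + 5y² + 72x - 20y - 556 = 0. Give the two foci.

(-4, -6) and (-4, 10)

Collect terms: 9(x² + 8x) + 5(y² - 4y) = 556
Completing the square gives 9(x + 4)² + 5(y - 2)² = 556 + 144 + 20 = 720.
Dividing both sides by 720: (x + 4)²/80 + (y - 2)²/144 = 1
Ellipse, center (-4, 2), major axis vertical; a² = 144, b² = 80.
c² = a² - b² = 144 - 80 = 64, so c = 8.
Foci lie on the vertical axis through the center: (h, k ± c).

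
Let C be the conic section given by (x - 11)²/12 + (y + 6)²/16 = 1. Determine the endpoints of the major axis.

Center (11, -6). The larger denominator 16 sits under the y-term, so the major axis is vertical; a² = 16, b² = 12.
a = 4. Vertices at (h, k ± a).

(11, -10) and (11, -2)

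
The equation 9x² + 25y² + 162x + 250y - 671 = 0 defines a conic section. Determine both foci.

Group the x- and y-terms: 9(x² + 18x) + 25(y² + 10y) = 671
Complete the square: 9(x + 9)² + 25(y + 5)² = 671 + 729 + 625 = 2025
Dividing both sides by 2025: (x + 9)²/225 + (y + 5)²/81 = 1
Ellipse, center (-9, -5), major axis horizontal; a² = 225, b² = 81.
c² = a² - b² = 225 - 81 = 144, so c = 12.
Foci lie on the horizontal axis through the center: (h ± c, k).

(-21, -5) and (3, -5)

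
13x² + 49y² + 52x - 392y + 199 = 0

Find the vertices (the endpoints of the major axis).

(-9, 4) and (5, 4)

Rearranging, 13(x² + 4x) + 49(y² - 8y) = -199.
Complete the square: 13(x + 2)² + 49(y - 4)² = -199 + 52 + 784 = 637
Divide by 637: (x + 2)²/49 + (y - 4)²/13 = 1
Ellipse, center (-2, 4), major axis horizontal; a² = 49, b² = 13.
a = 7. Vertices at (h ± a, k).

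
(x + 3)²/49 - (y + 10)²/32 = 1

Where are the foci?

Center (-3, -10). The positive term is the x-term, so the transverse axis is horizontal; a² = 49, b² = 32.
c² = a² + b² = 49 + 32 = 81, so c = 9.
Foci lie on the horizontal axis through the center: (h ± c, k).

(-12, -10) and (6, -10)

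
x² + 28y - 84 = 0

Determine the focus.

Only x is squared. Complete the square in x: x² = -28(y - 3).
Vertex (0, 3); 4p = -28 so p = -7. Opens down.
Focus is p units from the vertex along the axis: (h, k + p).

(0, -4)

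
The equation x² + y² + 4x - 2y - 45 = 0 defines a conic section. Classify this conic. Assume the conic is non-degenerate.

No xy term. Coefficients of x² and y² are A = 1, C = 1.
A = C (same sign) ⇒ circle.

circle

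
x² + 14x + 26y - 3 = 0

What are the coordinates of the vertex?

Only x is squared. Complete the square in x: (x + 7)² = -26(y - 2).
Vertex (-7, 2); 4p = -26 so p = -13/2. Opens down.

(-7, 2)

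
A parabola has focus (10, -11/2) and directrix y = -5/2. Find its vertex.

(10, -4)

The vertex is the midpoint between the focus and the directrix along the axis of symmetry.
Axis is vertical (directrix is horizontal). Vertex y-coordinate = (-11/2 + (-5/2))/2 = -4; x-coordinate = 10.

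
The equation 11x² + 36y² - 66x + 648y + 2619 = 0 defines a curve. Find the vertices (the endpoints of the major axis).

(-3, -9) and (9, -9)

11(x² - 6x) + 36(y² + 18y) = -2619
Complete the square: 11(x - 3)² + 36(y + 9)² = -2619 + 99 + 2916 = 396
Divide through by 396 to get (x - 3)²/36 + (y + 9)²/11 = 1.
Ellipse, center (3, -9), major axis horizontal; a² = 36, b² = 11.
a = 6. Vertices at (h ± a, k).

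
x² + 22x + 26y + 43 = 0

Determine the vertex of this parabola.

(-11, 3)

Only x is squared. Complete the square in x: (x + 11)² = -26(y - 3).
Vertex (-11, 3); 4p = -26 so p = -13/2. Opens down.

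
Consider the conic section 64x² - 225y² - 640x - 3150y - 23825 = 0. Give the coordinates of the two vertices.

Rearranging, 64(x² - 10x) -225(y² + 14y) = 23825.
Complete the square in x and y: 64(x - 5)² -225(y + 7)² = 23825 + 1600 - 11025 = 14400
Divide through by 14400 to get (x - 5)²/225 - (y + 7)²/64 = 1.
Hyperbola, center (5, -7), transverse axis horizontal; a² = 225, b² = 64.
a = 15. Vertices at (h ± a, k).

(-10, -7) and (20, -7)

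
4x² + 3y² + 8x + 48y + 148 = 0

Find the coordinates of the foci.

(-1, -10) and (-1, -6)

Group the x- and y-terms: 4(x² + 2x) + 3(y² + 16y) = -148
Complete the square: 4(x + 1)² + 3(y + 8)² = -148 + 4 + 192 = 48
Dividing both sides by 48: (x + 1)²/12 + (y + 8)²/16 = 1
Ellipse, center (-1, -8), major axis vertical; a² = 16, b² = 12.
c² = a² - b² = 16 - 12 = 4, so c = 2.
Foci lie on the vertical axis through the center: (h, k ± c).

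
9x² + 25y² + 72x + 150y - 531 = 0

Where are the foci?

Group the x- and y-terms: 9(x² + 8x) + 25(y² + 6y) = 531
9(x + 4)² + 25(y + 3)² = 531 + 144 + 225 = 900
Dividing both sides by 900: (x + 4)²/100 + (y + 3)²/36 = 1
Ellipse, center (-4, -3), major axis horizontal; a² = 100, b² = 36.
c² = a² - b² = 100 - 36 = 64, so c = 8.
Foci lie on the horizontal axis through the center: (h ± c, k).

(-12, -3) and (4, -3)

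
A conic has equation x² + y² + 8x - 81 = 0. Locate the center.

Group the x- and y-terms: (x² + 8x) + 1y² = 81
(x + 4)² + y² = 81 + 16 + 0 = 97
So (x + 4)² + y² = 97.
Circle centered at (-4, 0) with r² = 97.

(-4, 0)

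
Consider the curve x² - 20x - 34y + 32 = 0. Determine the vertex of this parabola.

Only x is squared. Complete the square in x: (x - 10)² = 34(y + 2).
Vertex (10, -2); 4p = 34 so p = 17/2. Opens up.

(10, -2)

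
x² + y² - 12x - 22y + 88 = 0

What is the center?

Rearranging, (x² - 12x) + (y² - 22y) = -88.
(x - 6)² + (y - 11)² = -88 + 36 + 121 = 69
So (x - 6)² + (y - 11)² = 69.
Circle centered at (6, 11) with r² = 69.

(6, 11)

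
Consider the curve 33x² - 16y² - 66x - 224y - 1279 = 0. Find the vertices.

Group the x- and y-terms: 33(x² - 2x) -16(y² + 14y) = 1279
Complete the square in x and y: 33(x - 1)² -16(y + 7)² = 1279 + 33 - 784 = 528
Divide through by 528 to get (x - 1)²/16 - (y + 7)²/33 = 1.
Hyperbola, center (1, -7), transverse axis horizontal; a² = 16, b² = 33.
a = 4. Vertices at (h ± a, k).

(-3, -7) and (5, -7)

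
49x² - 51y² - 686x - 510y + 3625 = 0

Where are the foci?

(7, -15) and (7, 5)

49(x² - 14x) -51(y² + 10y) = -3625
49(x - 7)² -51(y + 5)² = -3625 + 2401 - 1275 = -2499
Divide by -2499: (y + 5)²/49 - (x - 7)²/51 = 1
Hyperbola, center (7, -5), transverse axis vertical; a² = 49, b² = 51.
c² = a² + b² = 49 + 51 = 100, so c = 10.
Foci lie on the vertical axis through the center: (h, k ± c).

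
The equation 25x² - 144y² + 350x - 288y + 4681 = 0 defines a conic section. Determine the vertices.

(-7, -6) and (-7, 4)

Group the x- and y-terms: 25(x² + 14x) -144(y² + 2y) = -4681
Complete the square: 25(x + 7)² -144(y + 1)² = -4681 + 1225 - 144 = -3600
Divide through by -3600 to get (y + 1)²/25 - (x + 7)²/144 = 1.
Hyperbola, center (-7, -1), transverse axis vertical; a² = 25, b² = 144.
a = 5. Vertices at (h, k ± a).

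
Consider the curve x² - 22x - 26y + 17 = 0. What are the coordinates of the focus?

(11, 5/2)

Only x is squared. Complete the square in x: (x - 11)² = 26(y + 4).
Vertex (11, -4); 4p = 26 so p = 13/2. Opens up.
Focus is p units from the vertex along the axis: (h, k + p).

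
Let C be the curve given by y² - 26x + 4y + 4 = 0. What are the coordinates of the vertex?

(0, -2)

Only y is squared. Complete the square in y: (y + 2)² = 26x.
Vertex (0, -2); 4p = 26 so p = 13/2. Opens right.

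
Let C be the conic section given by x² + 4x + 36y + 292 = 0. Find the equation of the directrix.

Only x is squared. Complete the square in x: (x + 2)² = -36(y + 8).
Vertex (-2, -8); 4p = -36 so p = -9. Opens down.
Directrix is the horizontal line y = k − p = -8 − (-9) = 1.

y = 1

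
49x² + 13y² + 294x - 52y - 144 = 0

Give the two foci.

Group the x- and y-terms: 49(x² + 6x) + 13(y² - 4y) = 144
Completing the square gives 49(x + 3)² + 13(y - 2)² = 144 + 441 + 52 = 637.
Divide through by 637 to get (x + 3)²/13 + (y - 2)²/49 = 1.
Ellipse, center (-3, 2), major axis vertical; a² = 49, b² = 13.
c² = a² - b² = 49 - 13 = 36, so c = 6.
Foci lie on the vertical axis through the center: (h, k ± c).

(-3, -4) and (-3, 8)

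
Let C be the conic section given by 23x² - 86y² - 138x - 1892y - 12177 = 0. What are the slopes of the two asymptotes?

√1978/86 and -√1978/86

23(x² - 6x) -86(y² + 22y) = 12177
23(x - 3)² -86(y + 11)² = 12177 + 207 - 10406 = 1978
Divide through by 1978 to get (x - 3)²/86 - (y + 11)²/23 = 1.
Hyperbola, center (3, -11), transverse axis horizontal; a² = 86, b² = 23.
For a horizontal hyperbola the asymptotes have slope ±b/a.
Here that is ±√23/√86 = ±√1978/86.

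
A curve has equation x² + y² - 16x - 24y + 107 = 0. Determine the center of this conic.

Rearranging, (x² - 16x) + (y² - 24y) = -107.
Completing the square gives (x - 8)² + (y - 12)² = -107 + 64 + 144 = 101.
So (x - 8)² + (y - 12)² = 101.
Circle centered at (8, 12) with r² = 101.

(8, 12)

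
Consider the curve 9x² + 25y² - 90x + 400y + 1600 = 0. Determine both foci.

Group: 9(x² - 10x) + 25(y² + 16y) = -1600
Completing the square gives 9(x - 5)² + 25(y + 8)² = -1600 + 225 + 1600 = 225.
Divide through by 225 to get (x - 5)²/25 + (y + 8)²/9 = 1.
Ellipse, center (5, -8), major axis horizontal; a² = 25, b² = 9.
c² = a² - b² = 25 - 9 = 16, so c = 4.
Foci lie on the horizontal axis through the center: (h ± c, k).

(1, -8) and (9, -8)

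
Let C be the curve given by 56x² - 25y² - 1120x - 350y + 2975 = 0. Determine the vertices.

56(x² - 20x) -25(y² + 14y) = -2975
Complete the square in x and y: 56(x - 10)² -25(y + 7)² = -2975 + 5600 - 1225 = 1400
Divide through by 1400 to get (x - 10)²/25 - (y + 7)²/56 = 1.
Hyperbola, center (10, -7), transverse axis horizontal; a² = 25, b² = 56.
a = 5. Vertices at (h ± a, k).

(5, -7) and (15, -7)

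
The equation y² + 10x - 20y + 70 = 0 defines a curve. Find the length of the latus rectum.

Only y is squared. Complete the square in y: (y - 10)² = -10(x - 3).
Vertex (3, 10); 4p = -10 so p = -5/2. Opens left.
Latus rectum length = |4p| = 10.

10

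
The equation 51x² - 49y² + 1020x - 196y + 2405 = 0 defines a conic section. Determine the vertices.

(-17, -2) and (-3, -2)

51(x² + 20x) -49(y² + 4y) = -2405
Completing the square gives 51(x + 10)² -49(y + 2)² = -2405 + 5100 - 196 = 2499.
Divide by 2499: (x + 10)²/49 - (y + 2)²/51 = 1
Hyperbola, center (-10, -2), transverse axis horizontal; a² = 49, b² = 51.
a = 7. Vertices at (h ± a, k).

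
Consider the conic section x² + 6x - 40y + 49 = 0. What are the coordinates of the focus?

(-3, 11)

Only x is squared. Complete the square in x: (x + 3)² = 40(y - 1).
Vertex (-3, 1); 4p = 40 so p = 10. Opens up.
Focus is p units from the vertex along the axis: (h, k + p).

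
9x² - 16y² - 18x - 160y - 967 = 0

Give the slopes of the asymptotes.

3/4 and -3/4

Group the x- and y-terms: 9(x² - 2x) -16(y² + 10y) = 967
9(x - 1)² -16(y + 5)² = 967 + 9 - 400 = 576
Dividing both sides by 576: (x - 1)²/64 - (y + 5)²/36 = 1
Hyperbola, center (1, -5), transverse axis horizontal; a² = 64, b² = 36.
For a horizontal hyperbola the asymptotes have slope ±b/a.
Here that is ±6/8 = ±3/4.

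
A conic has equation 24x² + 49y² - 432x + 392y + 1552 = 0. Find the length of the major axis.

14

Group the x- and y-terms: 24(x² - 18x) + 49(y² + 8y) = -1552
Completing the square gives 24(x - 9)² + 49(y + 4)² = -1552 + 1944 + 784 = 1176.
Divide by 1176: (x - 9)²/49 + (y + 4)²/24 = 1
Ellipse, center (9, -4), major axis horizontal; a² = 49, b² = 24.
a² = 49 so a = 7; the major axis has length 2a = 14.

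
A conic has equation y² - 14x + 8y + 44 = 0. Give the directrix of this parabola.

x = -3/2

Only y is squared. Complete the square in y: (y + 4)² = 14(x - 2).
Vertex (2, -4); 4p = 14 so p = 7/2. Opens right.
Directrix is the vertical line x = h − p = 2 − (7/2) = -3/2.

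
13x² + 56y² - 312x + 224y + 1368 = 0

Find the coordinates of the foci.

(12 - √43, -2) and (12 + √43, -2)

Rearranging, 13(x² - 24x) + 56(y² + 4y) = -1368.
Complete the square: 13(x - 12)² + 56(y + 2)² = -1368 + 1872 + 224 = 728
Dividing both sides by 728: (x - 12)²/56 + (y + 2)²/13 = 1
Ellipse, center (12, -2), major axis horizontal; a² = 56, b² = 13.
c² = a² - b² = 56 - 13 = 43, so c = √43.
Foci lie on the horizontal axis through the center: (h ± c, k).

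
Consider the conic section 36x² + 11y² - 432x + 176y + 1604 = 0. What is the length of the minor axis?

2√11

36(x² - 12x) + 11(y² + 16y) = -1604
Completing the square gives 36(x - 6)² + 11(y + 8)² = -1604 + 1296 + 704 = 396.
Divide through by 396 to get (x - 6)²/11 + (y + 8)²/36 = 1.
Ellipse, center (6, -8), major axis vertical; a² = 36, b² = 11.
b² = 11 so b = √11; the minor axis has length 2b = 2√11.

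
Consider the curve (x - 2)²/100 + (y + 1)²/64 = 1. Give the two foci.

(-4, -1) and (8, -1)

Center (2, -1). The larger denominator 100 sits under the x-term, so the major axis is horizontal; a² = 100, b² = 64.
c² = a² - b² = 100 - 64 = 36, so c = 6.
Foci lie on the horizontal axis through the center: (h ± c, k).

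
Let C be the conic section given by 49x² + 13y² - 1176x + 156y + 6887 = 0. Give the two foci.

(12, -12) and (12, 0)

Group: 49(x² - 24x) + 13(y² + 12y) = -6887
Complete the square in x and y: 49(x - 12)² + 13(y + 6)² = -6887 + 7056 + 468 = 637
Divide through by 637 to get (x - 12)²/13 + (y + 6)²/49 = 1.
Ellipse, center (12, -6), major axis vertical; a² = 49, b² = 13.
c² = a² - b² = 49 - 13 = 36, so c = 6.
Foci lie on the vertical axis through the center: (h, k ± c).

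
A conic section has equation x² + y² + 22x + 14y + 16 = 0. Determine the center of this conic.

Rearranging, (x² + 22x) + (y² + 14y) = -16.
(x + 11)² + (y + 7)² = -16 + 121 + 49 = 154
So (x + 11)² + (y + 7)² = 154.
Circle centered at (-11, -7) with r² = 154.

(-11, -7)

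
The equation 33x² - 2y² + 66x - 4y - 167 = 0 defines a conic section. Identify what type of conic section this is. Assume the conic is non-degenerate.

No xy term. Coefficients of x² and y² are A = 33, C = -2.
A and C have opposite signs ⇒ hyperbola.

hyperbola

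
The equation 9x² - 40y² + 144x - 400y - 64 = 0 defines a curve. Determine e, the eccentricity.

e = 7/3

Rearranging, 9(x² + 16x) -40(y² + 10y) = 64.
9(x + 8)² -40(y + 5)² = 64 + 576 - 1000 = -360
Dividing both sides by -360: (y + 5)²/9 - (x + 8)²/40 = 1
Hyperbola, center (-8, -5), transverse axis vertical; a² = 9, b² = 40.
c² = a² + b² = 49, so c = 7.
e = c/a = 7/3.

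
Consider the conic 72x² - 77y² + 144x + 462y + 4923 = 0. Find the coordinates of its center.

(-1, 3)

Rearranging, 72(x² + 2x) -77(y² - 6y) = -4923.
72(x + 1)² -77(y - 3)² = -4923 + 72 - 693 = -5544
Divide by -5544: (y - 3)²/72 - (x + 1)²/77 = 1
Hyperbola with center (-1, 3).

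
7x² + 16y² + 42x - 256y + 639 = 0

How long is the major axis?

Group: 7(x² + 6x) + 16(y² - 16y) = -639
7(x + 3)² + 16(y - 8)² = -639 + 63 + 1024 = 448
Dividing both sides by 448: (x + 3)²/64 + (y - 8)²/28 = 1
Ellipse, center (-3, 8), major axis horizontal; a² = 64, b² = 28.
a² = 64 so a = 8; the major axis has length 2a = 16.

16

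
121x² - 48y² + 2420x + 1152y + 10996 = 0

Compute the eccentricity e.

Rearranging, 121(x² + 20x) -48(y² - 24y) = -10996.
Complete the square in x and y: 121(x + 10)² -48(y - 12)² = -10996 + 12100 - 6912 = -5808
Divide by -5808: (y - 12)²/121 - (x + 10)²/48 = 1
Hyperbola, center (-10, 12), transverse axis vertical; a² = 121, b² = 48.
c² = a² + b² = 169, so c = 13.
e = c/a = 13/11.

e = 13/11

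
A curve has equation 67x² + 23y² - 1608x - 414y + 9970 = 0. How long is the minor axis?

2√23

Group: 67(x² - 24x) + 23(y² - 18y) = -9970
Complete the square in x and y: 67(x - 12)² + 23(y - 9)² = -9970 + 9648 + 1863 = 1541
Dividing both sides by 1541: (x - 12)²/23 + (y - 9)²/67 = 1
Ellipse, center (12, 9), major axis vertical; a² = 67, b² = 23.
b² = 23 so b = √23; the minor axis has length 2b = 2√23.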